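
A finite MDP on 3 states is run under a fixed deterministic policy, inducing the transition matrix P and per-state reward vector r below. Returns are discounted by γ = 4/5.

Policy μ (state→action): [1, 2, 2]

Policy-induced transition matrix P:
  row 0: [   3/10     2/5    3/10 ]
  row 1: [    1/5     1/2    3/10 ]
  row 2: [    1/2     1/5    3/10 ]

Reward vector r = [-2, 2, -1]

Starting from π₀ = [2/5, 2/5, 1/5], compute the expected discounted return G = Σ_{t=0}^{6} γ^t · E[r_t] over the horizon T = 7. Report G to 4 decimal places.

t=0: π = [0.4000, 0.4000, 0.2000], E[r] = -0.2000, γ^t·E[r] = -0.200000, running G = -0.200000
t=1: π = [0.3000, 0.4000, 0.3000], E[r] = -0.1000, γ^t·E[r] = -0.080000, running G = -0.280000
t=2: π = [0.3200, 0.3800, 0.3000], E[r] = -0.1800, γ^t·E[r] = -0.115200, running G = -0.395200
t=3: π = [0.3220, 0.3780, 0.3000], E[r] = -0.1880, γ^t·E[r] = -0.096256, running G = -0.491456
t=4: π = [0.3222, 0.3778, 0.3000], E[r] = -0.1888, γ^t·E[r] = -0.077332, running G = -0.568788
t=5: π = [0.3222, 0.3778, 0.3000], E[r] = -0.1889, γ^t·E[r] = -0.061892, running G = -0.630681
t=6: π = [0.3222, 0.3778, 0.3000], E[r] = -0.1889, γ^t·E[r] = -0.049516, running G = -0.680197

G = -0.6802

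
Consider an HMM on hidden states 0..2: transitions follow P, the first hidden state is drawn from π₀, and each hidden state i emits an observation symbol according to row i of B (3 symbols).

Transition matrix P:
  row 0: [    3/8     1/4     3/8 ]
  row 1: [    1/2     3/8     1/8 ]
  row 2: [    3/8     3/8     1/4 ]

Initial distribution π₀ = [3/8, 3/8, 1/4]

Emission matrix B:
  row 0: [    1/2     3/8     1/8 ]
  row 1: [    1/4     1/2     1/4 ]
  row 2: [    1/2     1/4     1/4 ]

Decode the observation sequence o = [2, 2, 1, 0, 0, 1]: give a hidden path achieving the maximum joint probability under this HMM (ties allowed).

t=0: δ = [4.688e-02, 9.375e-02, 6.250e-02]  (obs o_0=2)
t=1: δ = [5.859e-03, 8.789e-03, 4.395e-03]  ψ = [1, 1, 0]  (obs o_1=2)
t=2: δ = [1.648e-03, 1.648e-03, 5.493e-04]  ψ = [1, 1, 0]  (obs o_2=1)
t=3: δ = [4.120e-04, 1.545e-04, 3.090e-04]  ψ = [1, 1, 0]  (obs o_3=0)
t=4: δ = [7.725e-05, 2.897e-05, 7.725e-05]  ψ = [0, 2, 0]  (obs o_4=0)
t=5: δ = [1.086e-05, 1.448e-05, 7.242e-06]  ψ = [0, 2, 0]  (obs o_5=1)
backtrack: best end state = 1; path = [1, 1, 1, 0, 2, 1]

path = [1, 1, 1, 0, 2, 1]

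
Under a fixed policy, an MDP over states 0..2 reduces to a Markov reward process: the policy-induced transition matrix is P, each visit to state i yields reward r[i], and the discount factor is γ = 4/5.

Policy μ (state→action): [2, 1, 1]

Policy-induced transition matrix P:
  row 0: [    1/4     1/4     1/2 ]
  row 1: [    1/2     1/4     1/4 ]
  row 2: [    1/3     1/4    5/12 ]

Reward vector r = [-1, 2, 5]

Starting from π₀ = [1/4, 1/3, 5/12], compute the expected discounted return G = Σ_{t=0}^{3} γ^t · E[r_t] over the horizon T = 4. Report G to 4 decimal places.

t=0: π = [0.2500, 0.3333, 0.4167], E[r] = 2.5000, γ^t·E[r] = 2.500000, running G = 2.500000
t=1: π = [0.3681, 0.2500, 0.3819], E[r] = 2.0417, γ^t·E[r] = 1.633333, running G = 4.133333
t=2: π = [0.3443, 0.2500, 0.4057], E[r] = 2.1840, γ^t·E[r] = 1.397778, running G = 5.531111
t=3: π = [0.3463, 0.2500, 0.4037], E[r] = 2.1722, γ^t·E[r] = 1.112148, running G = 6.643259

G = 6.6433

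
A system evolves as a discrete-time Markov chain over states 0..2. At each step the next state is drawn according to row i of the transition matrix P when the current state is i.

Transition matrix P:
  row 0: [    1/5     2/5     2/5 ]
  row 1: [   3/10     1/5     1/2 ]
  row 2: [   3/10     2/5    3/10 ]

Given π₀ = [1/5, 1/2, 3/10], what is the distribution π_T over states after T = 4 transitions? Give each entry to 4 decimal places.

π = [0.2727, 0.3336, 0.3937]

t=0: π = [0.2000, 0.5000, 0.3000]
t=1: π = [0.2800, 0.3000, 0.4200]
t=2: π = [0.2720, 0.3400, 0.3880]
t=3: π = [0.2728, 0.3320, 0.3952]
t=4: π = [0.2727, 0.3336, 0.3937]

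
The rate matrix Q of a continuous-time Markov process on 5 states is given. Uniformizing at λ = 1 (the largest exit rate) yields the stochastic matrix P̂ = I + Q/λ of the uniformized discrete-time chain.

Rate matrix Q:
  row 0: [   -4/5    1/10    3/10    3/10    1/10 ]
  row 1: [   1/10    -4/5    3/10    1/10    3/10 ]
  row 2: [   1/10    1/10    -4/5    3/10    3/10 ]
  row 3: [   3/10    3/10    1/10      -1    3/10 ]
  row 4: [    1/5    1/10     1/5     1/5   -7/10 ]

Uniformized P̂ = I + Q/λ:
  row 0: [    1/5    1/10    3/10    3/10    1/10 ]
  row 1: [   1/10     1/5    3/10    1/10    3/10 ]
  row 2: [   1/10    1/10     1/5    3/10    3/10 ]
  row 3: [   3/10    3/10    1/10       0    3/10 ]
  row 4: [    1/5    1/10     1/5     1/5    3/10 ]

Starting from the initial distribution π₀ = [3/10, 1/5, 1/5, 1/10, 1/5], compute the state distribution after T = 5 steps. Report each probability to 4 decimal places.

π = [0.1820, 0.1527, 0.2147, 0.1870, 0.2636]

t=0: π = [0.3000, 0.2000, 0.2000, 0.1000, 0.2000]
t=1: π = [0.1700, 0.1400, 0.2400, 0.2100, 0.2400]
t=2: π = [0.1830, 0.1560, 0.2100, 0.1850, 0.2660]
t=3: π = [0.1819, 0.1526, 0.2154, 0.1867, 0.2634]
t=4: π = [0.1819, 0.1526, 0.2148, 0.1871, 0.2636]
t=5: π = [0.1820, 0.1527, 0.2147, 0.1870, 0.2636]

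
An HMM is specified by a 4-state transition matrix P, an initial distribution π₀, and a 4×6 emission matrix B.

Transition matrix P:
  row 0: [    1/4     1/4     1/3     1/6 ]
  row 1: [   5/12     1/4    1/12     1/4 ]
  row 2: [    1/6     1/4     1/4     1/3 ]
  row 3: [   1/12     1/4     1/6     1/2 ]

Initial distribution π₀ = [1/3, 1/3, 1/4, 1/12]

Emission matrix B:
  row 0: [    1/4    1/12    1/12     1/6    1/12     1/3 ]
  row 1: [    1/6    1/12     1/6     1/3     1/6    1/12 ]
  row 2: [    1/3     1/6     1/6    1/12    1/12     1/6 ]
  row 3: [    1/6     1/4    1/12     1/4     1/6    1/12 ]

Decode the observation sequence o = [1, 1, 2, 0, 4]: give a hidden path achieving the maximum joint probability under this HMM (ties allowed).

t=0: δ = [2.778e-02, 2.778e-02, 4.167e-02, 2.083e-02]  (obs o_0=1)
t=1: δ = [9.645e-04, 8.681e-04, 1.736e-03, 3.472e-03]  ψ = [1, 2, 2, 2]  (obs o_1=1)
t=2: δ = [3.014e-05, 1.447e-04, 9.645e-05, 1.447e-04]  ψ = [1, 3, 3, 3]  (obs o_2=2)
t=3: δ = [1.507e-05, 6.028e-06, 8.038e-06, 1.206e-05]  ψ = [1, 1, 2, 3]  (obs o_3=0)
t=4: δ = [3.140e-07, 6.279e-07, 4.186e-07, 1.005e-06]  ψ = [0, 0, 0, 3]  (obs o_4=4)
backtrack: best end state = 3; path = [2, 3, 3, 3, 3]

path = [2, 3, 3, 3, 3]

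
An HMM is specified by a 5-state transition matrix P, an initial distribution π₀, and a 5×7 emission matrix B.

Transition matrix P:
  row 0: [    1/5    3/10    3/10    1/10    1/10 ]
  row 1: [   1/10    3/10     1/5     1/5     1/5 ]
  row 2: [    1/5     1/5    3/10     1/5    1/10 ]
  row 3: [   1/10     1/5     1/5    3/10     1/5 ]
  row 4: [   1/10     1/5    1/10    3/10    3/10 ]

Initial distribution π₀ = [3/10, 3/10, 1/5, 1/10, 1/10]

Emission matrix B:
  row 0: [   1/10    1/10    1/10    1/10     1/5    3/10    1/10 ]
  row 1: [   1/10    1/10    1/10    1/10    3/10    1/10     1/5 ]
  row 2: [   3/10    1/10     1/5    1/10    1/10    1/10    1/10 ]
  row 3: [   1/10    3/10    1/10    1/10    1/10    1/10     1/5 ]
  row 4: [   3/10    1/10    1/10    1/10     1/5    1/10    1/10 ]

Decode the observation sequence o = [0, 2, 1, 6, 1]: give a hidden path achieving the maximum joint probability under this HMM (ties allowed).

t=0: δ = [3.000e-02, 3.000e-02, 6.000e-02, 1.000e-02, 3.000e-02]  (obs o_0=0)
t=1: δ = [1.200e-03, 1.200e-03, 3.600e-03, 1.200e-03, 9.000e-04]  ψ = [2, 2, 2, 2, 4]  (obs o_1=2)
t=2: δ = [7.200e-05, 7.200e-05, 1.080e-04, 2.160e-04, 3.600e-05]  ψ = [2, 2, 2, 2, 2]  (obs o_2=1)
t=3: δ = [2.160e-06, 8.640e-06, 4.320e-06, 1.296e-05, 4.320e-06]  ψ = [2, 3, 3, 3, 3]  (obs o_3=6)
t=4: δ = [1.296e-07, 2.592e-07, 2.592e-07, 1.166e-06, 2.592e-07]  ψ = [3, 1, 3, 3, 3]  (obs o_4=1)
backtrack: best end state = 3; path = [2, 2, 3, 3, 3]

path = [2, 2, 3, 3, 3]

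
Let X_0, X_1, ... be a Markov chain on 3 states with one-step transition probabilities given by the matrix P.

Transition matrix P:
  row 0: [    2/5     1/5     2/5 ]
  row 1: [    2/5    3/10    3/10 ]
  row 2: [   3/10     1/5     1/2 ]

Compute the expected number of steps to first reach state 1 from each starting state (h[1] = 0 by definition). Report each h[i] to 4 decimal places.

First-step conditioning: h[1] = 0; for i ≠ 1, h[i] = 1 + Σ_k P[i][k]·h[k].
  h[0] = 1 + 2/5·h[0] + 2/5·h[2]
  h[2] = 1 + 3/10·h[0] + 1/2·h[2]
Solving the 2×2 linear system over states ≠ 1 gives exactly h = [5, 0, 5] (h[1] = 0 is the target).

h = [5.0000, 0.0000, 5.0000]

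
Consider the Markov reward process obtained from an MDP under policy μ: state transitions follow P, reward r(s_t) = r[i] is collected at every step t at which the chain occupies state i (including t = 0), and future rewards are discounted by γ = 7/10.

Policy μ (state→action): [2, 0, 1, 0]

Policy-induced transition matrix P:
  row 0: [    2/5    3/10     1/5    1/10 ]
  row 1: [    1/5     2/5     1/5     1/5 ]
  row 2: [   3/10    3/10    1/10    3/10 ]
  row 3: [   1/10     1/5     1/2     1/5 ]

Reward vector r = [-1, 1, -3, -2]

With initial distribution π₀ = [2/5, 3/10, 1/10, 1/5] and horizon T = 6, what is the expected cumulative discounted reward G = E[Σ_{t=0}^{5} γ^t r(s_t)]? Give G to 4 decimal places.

t=0: π = [0.4000, 0.3000, 0.1000, 0.2000], E[r] = -0.8000, γ^t·E[r] = -0.800000, running G = -0.800000
t=1: π = [0.2700, 0.3100, 0.2500, 0.1700], E[r] = -1.0500, γ^t·E[r] = -0.735000, running G = -1.535000
t=2: π = [0.2620, 0.3140, 0.2260, 0.1980], E[r] = -1.0220, γ^t·E[r] = -0.500780, running G = -2.035780
t=3: π = [0.2552, 0.3116, 0.2368, 0.1964], E[r] = -1.0468, γ^t·E[r] = -0.359052, running G = -2.394832
t=4: π = [0.2551, 0.3115, 0.2352, 0.1982], E[r] = -1.0456, γ^t·E[r] = -0.251049, running G = -2.645881
t=5: π = [0.2547, 0.3113, 0.2359, 0.1980], E[r] = -1.0472, γ^t·E[r] = -0.176002, running G = -2.821883

G = -2.8219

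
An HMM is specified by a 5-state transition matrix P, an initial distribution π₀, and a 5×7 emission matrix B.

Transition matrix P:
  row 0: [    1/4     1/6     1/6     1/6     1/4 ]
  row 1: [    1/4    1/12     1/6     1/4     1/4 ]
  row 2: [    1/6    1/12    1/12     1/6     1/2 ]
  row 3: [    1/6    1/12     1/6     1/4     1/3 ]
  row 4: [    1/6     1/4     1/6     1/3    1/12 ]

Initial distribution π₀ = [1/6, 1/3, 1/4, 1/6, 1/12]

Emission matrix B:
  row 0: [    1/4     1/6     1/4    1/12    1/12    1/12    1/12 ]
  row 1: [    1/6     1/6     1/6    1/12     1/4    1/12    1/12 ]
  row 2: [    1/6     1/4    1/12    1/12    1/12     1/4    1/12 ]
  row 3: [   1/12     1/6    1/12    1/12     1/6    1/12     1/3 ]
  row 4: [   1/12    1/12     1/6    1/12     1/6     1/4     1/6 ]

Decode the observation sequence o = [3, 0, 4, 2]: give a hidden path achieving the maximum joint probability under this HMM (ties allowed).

path = [1, 0, 1, 0]

t=0: δ = [1.389e-02, 2.778e-02, 2.083e-02, 1.389e-02, 6.944e-03]  (obs o_0=3)
t=1: δ = [1.736e-03, 3.858e-04, 7.716e-04, 5.787e-04, 8.681e-04]  ψ = [1, 0, 1, 1, 2]  (obs o_1=0)
t=2: δ = [3.617e-05, 7.234e-05, 2.411e-05, 4.823e-05, 7.234e-05]  ψ = [0, 0, 0, 0, 0]  (obs o_2=4)
t=3: δ = [4.521e-06, 3.014e-06, 1.005e-06, 2.009e-06, 3.014e-06]  ψ = [1, 4, 1, 4, 1]  (obs o_3=2)
backtrack: best end state = 0; path = [1, 0, 1, 0]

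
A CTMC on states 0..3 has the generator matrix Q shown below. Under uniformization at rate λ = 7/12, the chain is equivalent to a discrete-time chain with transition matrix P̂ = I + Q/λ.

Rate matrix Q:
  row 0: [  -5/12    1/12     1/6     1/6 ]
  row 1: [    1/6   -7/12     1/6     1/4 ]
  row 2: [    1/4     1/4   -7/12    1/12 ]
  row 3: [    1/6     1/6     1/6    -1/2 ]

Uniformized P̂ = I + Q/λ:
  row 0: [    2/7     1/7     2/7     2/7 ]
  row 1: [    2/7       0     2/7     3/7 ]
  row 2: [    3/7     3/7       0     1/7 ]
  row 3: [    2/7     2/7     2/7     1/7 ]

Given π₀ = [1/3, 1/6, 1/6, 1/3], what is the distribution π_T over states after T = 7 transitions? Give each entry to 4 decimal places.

π = [0.3175, 0.2116, 0.2222, 0.2487]

t=0: π = [0.3333, 0.1667, 0.1667, 0.3333]
t=1: π = [0.3095, 0.2143, 0.2381, 0.2381]
t=2: π = [0.3197, 0.2143, 0.2177, 0.2483]
t=3: π = [0.3168, 0.2099, 0.2235, 0.2498]
t=4: π = [0.3176, 0.2124, 0.2219, 0.2481]
t=5: π = [0.3174, 0.2113, 0.2223, 0.2489]
t=6: π = [0.3175, 0.2117, 0.2222, 0.2486]
t=7: π = [0.3175, 0.2116, 0.2222, 0.2487]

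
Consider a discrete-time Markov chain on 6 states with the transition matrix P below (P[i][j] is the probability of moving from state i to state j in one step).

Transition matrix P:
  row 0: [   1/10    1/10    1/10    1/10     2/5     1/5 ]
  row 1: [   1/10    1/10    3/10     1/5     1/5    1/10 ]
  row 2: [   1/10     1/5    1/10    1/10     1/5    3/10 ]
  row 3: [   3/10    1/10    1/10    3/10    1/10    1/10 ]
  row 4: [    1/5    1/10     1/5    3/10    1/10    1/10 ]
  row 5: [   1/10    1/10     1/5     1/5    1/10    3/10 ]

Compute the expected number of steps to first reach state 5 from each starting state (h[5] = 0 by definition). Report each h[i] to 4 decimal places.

h = [6.1999, 6.6395, 5.5210, 6.7821, 6.7142, 0.0000]

First-step conditioning: h[5] = 0; for i ≠ 5, h[i] = 1 + Σ_k P[i][k]·h[k].
  h[0] = 1 + 1/10·h[0] + 1/10·h[1] + 1/10·h[2] + 1/10·h[3] + 2/5·h[4]
  h[1] = 1 + 1/10·h[0] + 1/10·h[1] + 3/10·h[2] + 1/5·h[3] + 1/5·h[4]
  h[2] = 1 + 1/10·h[0] + 1/5·h[1] + 1/10·h[2] + 1/10·h[3] + 1/5·h[4]
  h[3] = 1 + 3/10·h[0] + 1/10·h[1] + 1/10·h[2] + 3/10·h[3] + 1/10·h[4]
  h[4] = 1 + 1/5·h[0] + 1/10·h[1] + 1/5·h[2] + 3/10·h[3] + 1/10·h[4]
Solving the 5×5 linear system over states ≠ 5 gives exactly h = [18265/2946, 3260/491, 16265/2946, 3330/491, 9890/1473, 0] (h[5] = 0 is the target).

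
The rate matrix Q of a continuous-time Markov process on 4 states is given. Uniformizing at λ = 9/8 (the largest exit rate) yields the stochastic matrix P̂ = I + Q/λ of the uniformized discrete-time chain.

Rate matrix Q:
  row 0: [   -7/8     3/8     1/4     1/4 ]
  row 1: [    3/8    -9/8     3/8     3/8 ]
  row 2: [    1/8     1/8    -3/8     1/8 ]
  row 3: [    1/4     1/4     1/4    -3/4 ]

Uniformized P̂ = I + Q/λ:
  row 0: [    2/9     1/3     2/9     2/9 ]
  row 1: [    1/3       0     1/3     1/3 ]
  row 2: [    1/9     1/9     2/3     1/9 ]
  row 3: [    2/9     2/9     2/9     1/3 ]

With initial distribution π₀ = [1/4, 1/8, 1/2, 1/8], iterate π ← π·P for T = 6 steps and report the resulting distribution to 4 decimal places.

t=0: π = [0.2500, 0.1250, 0.5000, 0.1250]
t=1: π = [0.1806, 0.1667, 0.4583, 0.1944]
t=2: π = [0.1898, 0.1543, 0.4444, 0.2114]
t=3: π = [0.1900, 0.1596, 0.4369, 0.2135]
t=4: π = [0.1914, 0.1593, 0.4341, 0.2151]
t=5: π = [0.1917, 0.1599, 0.4329, 0.2156]
t=6: π = [0.1919, 0.1599, 0.4324, 0.2158]

π = [0.1919, 0.1599, 0.4324, 0.2158]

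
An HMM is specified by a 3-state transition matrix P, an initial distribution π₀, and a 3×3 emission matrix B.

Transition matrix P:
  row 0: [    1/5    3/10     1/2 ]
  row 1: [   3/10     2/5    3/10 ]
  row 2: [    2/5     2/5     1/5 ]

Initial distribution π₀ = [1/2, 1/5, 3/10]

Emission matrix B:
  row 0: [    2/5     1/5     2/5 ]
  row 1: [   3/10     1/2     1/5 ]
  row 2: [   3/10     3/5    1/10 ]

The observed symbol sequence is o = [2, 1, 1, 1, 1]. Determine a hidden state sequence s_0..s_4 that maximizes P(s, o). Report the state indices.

path = [0, 2, 1, 1, 1]

t=0: δ = [2.000e-01, 4.000e-02, 3.000e-02]  (obs o_0=2)
t=1: δ = [8.000e-03, 3.000e-02, 6.000e-02]  ψ = [0, 0, 0]  (obs o_1=1)
t=2: δ = [4.800e-03, 1.200e-02, 7.200e-03]  ψ = [2, 2, 2]  (obs o_2=1)
t=3: δ = [7.200e-04, 2.400e-03, 2.160e-03]  ψ = [1, 1, 1]  (obs o_3=1)
t=4: δ = [1.728e-04, 4.800e-04, 4.320e-04]  ψ = [2, 1, 1]  (obs o_4=1)
backtrack: best end state = 1; path = [0, 2, 1, 1, 1]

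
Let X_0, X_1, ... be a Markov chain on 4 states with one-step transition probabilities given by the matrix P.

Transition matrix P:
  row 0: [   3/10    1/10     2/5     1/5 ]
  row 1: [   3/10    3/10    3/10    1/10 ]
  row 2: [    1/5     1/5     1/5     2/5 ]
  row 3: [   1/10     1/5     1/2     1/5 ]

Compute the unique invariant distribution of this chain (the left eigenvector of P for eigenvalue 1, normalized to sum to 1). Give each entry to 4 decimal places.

Balance equations π_j = Σ_i π_i·P[i][j]:
  π_0 = 3/10·π_0 + 3/10·π_1 + 1/5·π_2 + 1/10·π_3
  π_1 = 1/10·π_0 + 3/10·π_1 + 1/5·π_2 + 1/5·π_3
  π_2 = 2/5·π_0 + 3/10·π_1 + 1/5·π_2 + 1/2·π_3
  normalize: π_0 + π_1 + π_2 + π_3 = 1
Solving the linear system gives exactly π = [70/323, 64/323, 109/323, 80/323].

π = [0.2167, 0.1981, 0.3375, 0.2477]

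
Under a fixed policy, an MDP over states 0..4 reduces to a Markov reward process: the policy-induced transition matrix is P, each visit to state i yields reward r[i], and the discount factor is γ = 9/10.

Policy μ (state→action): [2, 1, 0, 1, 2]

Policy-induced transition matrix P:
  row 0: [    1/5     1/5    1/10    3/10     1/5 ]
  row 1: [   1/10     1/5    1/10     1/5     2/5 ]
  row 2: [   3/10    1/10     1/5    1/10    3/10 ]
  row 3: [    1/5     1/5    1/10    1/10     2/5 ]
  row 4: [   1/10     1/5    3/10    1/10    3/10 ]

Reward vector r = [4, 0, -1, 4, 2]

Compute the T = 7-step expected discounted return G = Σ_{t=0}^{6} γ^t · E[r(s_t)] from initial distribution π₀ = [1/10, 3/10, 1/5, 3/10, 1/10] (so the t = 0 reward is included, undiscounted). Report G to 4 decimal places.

G = 9.0149

t=0: π = [0.1000, 0.3000, 0.2000, 0.3000, 0.1000], E[r] = 1.6000, γ^t·E[r] = 1.600000, running G = 1.600000
t=1: π = [0.1800, 0.1800, 0.1400, 0.1500, 0.3500], E[r] = 1.8800, γ^t·E[r] = 1.692000, running G = 3.292000
t=2: π = [0.1610, 0.1860, 0.1840, 0.1540, 0.3150], E[r] = 1.7060, γ^t·E[r] = 1.381860, running G = 4.673860
t=3: π = [0.1683, 0.1816, 0.1814, 0.1508, 0.3179], E[r] = 1.7308, γ^t·E[r] = 1.261753, running G = 5.935613
t=4: π = [0.1682, 0.1819, 0.1817, 0.1518, 0.3164], E[r] = 1.7311, γ^t·E[r] = 1.135801, running G = 7.071414
t=5: π = [0.1683, 0.1818, 0.1815, 0.1518, 0.3165], E[r] = 1.7323, γ^t·E[r] = 1.022918, running G = 8.094332
t=6: π = [0.1683, 0.1819, 0.1815, 0.1519, 0.3165], E[r] = 1.7322, γ^t·E[r] = 0.920586, running G = 9.014917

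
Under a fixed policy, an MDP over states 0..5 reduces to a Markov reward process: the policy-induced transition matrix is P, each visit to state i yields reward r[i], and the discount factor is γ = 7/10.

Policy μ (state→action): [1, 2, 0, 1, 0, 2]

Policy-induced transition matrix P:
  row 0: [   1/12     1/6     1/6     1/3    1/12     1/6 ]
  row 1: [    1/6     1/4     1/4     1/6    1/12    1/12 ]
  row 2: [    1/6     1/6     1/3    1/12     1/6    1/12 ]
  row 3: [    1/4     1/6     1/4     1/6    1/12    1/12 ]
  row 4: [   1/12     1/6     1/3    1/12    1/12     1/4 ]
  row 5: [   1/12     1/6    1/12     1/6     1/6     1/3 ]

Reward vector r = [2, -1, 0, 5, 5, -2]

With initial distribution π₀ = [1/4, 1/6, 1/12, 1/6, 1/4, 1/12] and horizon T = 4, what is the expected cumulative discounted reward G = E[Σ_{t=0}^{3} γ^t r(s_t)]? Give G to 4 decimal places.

t=0: π = [0.2500, 0.1667, 0.0833, 0.1667, 0.2500, 0.0833], E[r] = 2.2500, γ^t·E[r] = 2.250000, running G = 2.250000
t=1: π = [0.1319, 0.1806, 0.2431, 0.1806, 0.0972, 0.1667], E[r] = 1.1389, γ^t·E[r] = 0.797222, running G = 3.047222
t=2: π = [0.1487, 0.1817, 0.2396, 0.1603, 0.1175, 0.1522], E[r] = 1.2002, γ^t·E[r] = 0.588113, running G = 3.635336
t=3: π = [0.1452, 0.1818, 0.2420, 0.1617, 0.1160, 0.1534], E[r] = 1.1902, γ^t·E[r] = 0.408239, running G = 4.043574

G = 4.0436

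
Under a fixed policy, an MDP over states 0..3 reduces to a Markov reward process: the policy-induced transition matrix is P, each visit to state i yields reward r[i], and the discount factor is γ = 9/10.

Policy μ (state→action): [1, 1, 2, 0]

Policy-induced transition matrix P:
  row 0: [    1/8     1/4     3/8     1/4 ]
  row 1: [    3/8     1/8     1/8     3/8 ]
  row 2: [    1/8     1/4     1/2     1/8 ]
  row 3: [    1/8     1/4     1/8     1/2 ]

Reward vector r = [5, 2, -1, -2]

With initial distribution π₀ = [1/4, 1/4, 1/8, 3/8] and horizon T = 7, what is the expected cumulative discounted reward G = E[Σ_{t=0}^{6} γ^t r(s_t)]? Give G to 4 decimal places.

G = 2.6459

t=0: π = [0.2500, 0.2500, 0.1250, 0.3750], E[r] = 0.8750, γ^t·E[r] = 0.875000, running G = 0.875000
t=1: π = [0.1875, 0.2188, 0.2344, 0.3594], E[r] = 0.4219, γ^t·E[r] = 0.379688, running G = 1.254688
t=2: π = [0.1797, 0.2227, 0.2598, 0.3379], E[r] = 0.4082, γ^t·E[r] = 0.330645, running G = 1.585332
t=3: π = [0.1807, 0.2222, 0.2673, 0.3298], E[r] = 0.4207, γ^t·E[r] = 0.306657, running G = 1.891989
t=4: π = [0.1805, 0.2222, 0.2704, 0.3268], E[r] = 0.4231, γ^t·E[r] = 0.277613, running G = 2.169602
t=5: π = [0.1806, 0.2222, 0.2715, 0.3257], E[r] = 0.4243, γ^t·E[r] = 0.250561, running G = 2.420163
t=6: π = [0.1806, 0.2222, 0.2720, 0.3253], E[r] = 0.4247, γ^t·E[r] = 0.225726, running G = 2.645890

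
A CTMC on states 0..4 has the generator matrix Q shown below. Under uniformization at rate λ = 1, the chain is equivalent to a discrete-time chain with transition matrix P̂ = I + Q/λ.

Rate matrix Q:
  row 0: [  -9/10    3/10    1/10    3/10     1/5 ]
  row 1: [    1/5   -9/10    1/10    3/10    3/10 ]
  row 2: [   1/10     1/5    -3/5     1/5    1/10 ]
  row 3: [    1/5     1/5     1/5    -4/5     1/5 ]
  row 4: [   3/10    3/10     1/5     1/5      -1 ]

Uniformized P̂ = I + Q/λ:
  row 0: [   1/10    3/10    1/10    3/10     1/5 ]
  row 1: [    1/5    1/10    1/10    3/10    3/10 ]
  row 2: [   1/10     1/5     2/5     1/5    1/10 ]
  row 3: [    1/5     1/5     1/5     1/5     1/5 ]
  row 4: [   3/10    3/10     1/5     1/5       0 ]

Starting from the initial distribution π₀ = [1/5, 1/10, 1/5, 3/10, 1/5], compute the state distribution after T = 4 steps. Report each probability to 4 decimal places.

t=0: π = [0.2000, 0.1000, 0.2000, 0.3000, 0.2000]
t=1: π = [0.1800, 0.2300, 0.2100, 0.2300, 0.1500]
t=2: π = [0.1760, 0.2100, 0.2010, 0.2410, 0.1720]
t=3: π = [0.1795, 0.2138, 0.2016, 0.2386, 0.1665]
t=4: π = [0.1785, 0.2132, 0.2010, 0.2393, 0.1679]

π = [0.1785, 0.2132, 0.2010, 0.2393, 0.1679]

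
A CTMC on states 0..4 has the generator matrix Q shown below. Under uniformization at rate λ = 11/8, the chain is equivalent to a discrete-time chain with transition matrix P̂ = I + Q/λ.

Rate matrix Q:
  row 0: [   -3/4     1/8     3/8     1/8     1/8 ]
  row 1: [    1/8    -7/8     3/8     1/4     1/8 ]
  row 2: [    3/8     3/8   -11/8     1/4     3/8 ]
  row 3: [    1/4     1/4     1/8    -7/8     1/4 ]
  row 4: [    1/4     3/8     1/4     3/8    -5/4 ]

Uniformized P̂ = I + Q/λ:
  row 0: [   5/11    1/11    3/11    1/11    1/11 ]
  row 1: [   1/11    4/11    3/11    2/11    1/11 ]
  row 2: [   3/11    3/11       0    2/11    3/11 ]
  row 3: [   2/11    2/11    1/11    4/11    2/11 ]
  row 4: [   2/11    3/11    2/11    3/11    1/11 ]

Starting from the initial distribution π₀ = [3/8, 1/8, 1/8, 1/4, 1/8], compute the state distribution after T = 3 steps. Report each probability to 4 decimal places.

π = [0.2480, 0.2271, 0.1751, 0.2087, 0.1412]

t=0: π = [0.3750, 0.1250, 0.1250, 0.2500, 0.1250]
t=1: π = [0.2841, 0.1932, 0.1818, 0.2045, 0.1364]
t=2: π = [0.2583, 0.2200, 0.1736, 0.2056, 0.1426]
t=3: π = [0.2480, 0.2271, 0.1751, 0.2087, 0.1412]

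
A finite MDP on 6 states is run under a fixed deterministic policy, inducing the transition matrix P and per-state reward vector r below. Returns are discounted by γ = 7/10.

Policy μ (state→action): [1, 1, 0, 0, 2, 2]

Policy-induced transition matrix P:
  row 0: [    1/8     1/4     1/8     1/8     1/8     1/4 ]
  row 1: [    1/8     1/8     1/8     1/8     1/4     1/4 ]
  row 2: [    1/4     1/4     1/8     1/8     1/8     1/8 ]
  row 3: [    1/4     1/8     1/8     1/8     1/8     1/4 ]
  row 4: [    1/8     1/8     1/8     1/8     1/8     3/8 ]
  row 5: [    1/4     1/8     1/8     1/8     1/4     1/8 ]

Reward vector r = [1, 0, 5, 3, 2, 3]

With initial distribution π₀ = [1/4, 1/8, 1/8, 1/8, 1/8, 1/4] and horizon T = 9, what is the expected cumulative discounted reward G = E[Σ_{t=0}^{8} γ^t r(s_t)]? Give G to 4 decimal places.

G = 7.1026

t=0: π = [0.2500, 0.1250, 0.1250, 0.1250, 0.1250, 0.2500], E[r] = 2.2500, γ^t·E[r] = 2.250000, running G = 2.250000
t=1: π = [0.1875, 0.1719, 0.1250, 0.1250, 0.1719, 0.2188], E[r] = 2.1875, γ^t·E[r] = 1.531250, running G = 3.781250
t=2: π = [0.1836, 0.1641, 0.1250, 0.1250, 0.1738, 0.2285], E[r] = 2.2168, γ^t·E[r] = 1.086230, running G = 4.867480
t=3: π = [0.1848, 0.1636, 0.1250, 0.1250, 0.1741, 0.2275], E[r] = 2.2156, γ^t·E[r] = 0.759943, running G = 5.627423
t=4: π = [0.1847, 0.1637, 0.1250, 0.1250, 0.1739, 0.2277], E[r] = 2.2155, γ^t·E[r] = 0.531953, running G = 6.159376
t=5: π = [0.1847, 0.1637, 0.1250, 0.1250, 0.1739, 0.2276], E[r] = 2.2155, γ^t·E[r] = 0.372362, running G = 6.531737
t=6: π = [0.1847, 0.1637, 0.1250, 0.1250, 0.1739, 0.2277], E[r] = 2.2155, γ^t·E[r] = 0.260654, running G = 6.792392
t=7: π = [0.1847, 0.1637, 0.1250, 0.1250, 0.1739, 0.2277], E[r] = 2.2155, γ^t·E[r] = 0.182458, running G = 6.974850
t=8: π = [0.1847, 0.1637, 0.1250, 0.1250, 0.1739, 0.2277], E[r] = 2.2155, γ^t·E[r] = 0.127721, running G = 7.102570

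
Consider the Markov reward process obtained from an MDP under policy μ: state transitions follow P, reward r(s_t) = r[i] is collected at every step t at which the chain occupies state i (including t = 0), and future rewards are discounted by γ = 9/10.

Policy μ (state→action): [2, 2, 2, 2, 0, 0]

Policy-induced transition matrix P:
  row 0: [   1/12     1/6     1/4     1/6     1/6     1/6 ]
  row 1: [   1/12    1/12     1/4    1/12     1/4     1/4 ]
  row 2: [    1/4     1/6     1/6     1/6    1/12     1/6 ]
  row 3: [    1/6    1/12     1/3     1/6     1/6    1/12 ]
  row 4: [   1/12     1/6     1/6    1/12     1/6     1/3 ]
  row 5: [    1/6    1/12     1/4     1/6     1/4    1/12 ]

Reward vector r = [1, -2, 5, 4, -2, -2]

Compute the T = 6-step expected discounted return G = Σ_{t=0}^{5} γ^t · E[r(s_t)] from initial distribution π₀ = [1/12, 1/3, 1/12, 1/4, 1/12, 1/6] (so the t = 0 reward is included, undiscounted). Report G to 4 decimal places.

t=0: π = [0.0833, 0.3333, 0.0833, 0.2500, 0.0833, 0.1667], E[r] = 0.3333, γ^t·E[r] = 0.333333, running G = 0.333333
t=1: π = [0.1319, 0.1042, 0.2569, 0.1319, 0.2014, 0.1736], E[r] = 0.9861, γ^t·E[r] = 0.887500, running G = 1.220833
t=2: π = [0.1516, 0.1325, 0.2228, 0.1412, 0.1684, 0.1834], E[r] = 0.8617, γ^t·E[r] = 0.697969, running G = 1.918802
t=3: π = [0.1475, 0.1286, 0.2292, 0.1416, 0.1744, 0.1787], E[r] = 0.8963, γ^t·E[r] = 0.653379, running G = 2.572181
t=4: π = [0.1482, 0.1293, 0.2282, 0.1414, 0.1732, 0.1798], E[r] = 0.8903, γ^t·E[r] = 0.584141, running G = 3.156322
t=5: π = [0.1481, 0.1291, 0.2283, 0.1415, 0.1734, 0.1795], E[r] = 0.8915, γ^t·E[r] = 0.526442, running G = 3.682765

G = 3.6828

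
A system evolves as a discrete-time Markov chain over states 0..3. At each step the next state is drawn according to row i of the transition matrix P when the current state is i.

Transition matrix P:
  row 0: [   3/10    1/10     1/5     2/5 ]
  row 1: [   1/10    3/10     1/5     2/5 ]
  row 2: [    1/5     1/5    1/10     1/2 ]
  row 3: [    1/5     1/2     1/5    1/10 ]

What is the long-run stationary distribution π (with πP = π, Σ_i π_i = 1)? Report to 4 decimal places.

Balance equations π_j = Σ_i π_i·P[i][j]:
  π_0 = 3/10·π_0 + 1/10·π_1 + 1/5·π_2 + 1/5·π_3
  π_1 = 1/10·π_0 + 3/10·π_1 + 1/5·π_2 + 1/2·π_3
  π_2 = 1/5·π_0 + 1/5·π_1 + 1/10·π_2 + 1/5·π_3
  normalize: π_0 + π_1 + π_2 + π_3 = 1
Solving the linear system gives exactly π = [215/1144, 353/1144, 2/11, 46/143].

π = [0.1879, 0.3086, 0.1818, 0.3217]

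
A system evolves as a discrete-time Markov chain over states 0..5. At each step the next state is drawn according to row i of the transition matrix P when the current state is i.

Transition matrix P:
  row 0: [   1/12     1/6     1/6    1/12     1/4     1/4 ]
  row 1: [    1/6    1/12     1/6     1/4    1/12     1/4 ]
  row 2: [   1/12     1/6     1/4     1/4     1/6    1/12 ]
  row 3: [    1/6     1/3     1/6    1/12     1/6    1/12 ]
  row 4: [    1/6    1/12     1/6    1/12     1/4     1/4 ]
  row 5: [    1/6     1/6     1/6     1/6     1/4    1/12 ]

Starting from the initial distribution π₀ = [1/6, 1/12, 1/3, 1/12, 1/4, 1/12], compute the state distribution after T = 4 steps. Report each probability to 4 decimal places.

t=0: π = [0.1667, 0.0833, 0.3333, 0.0833, 0.2500, 0.0833]
t=1: π = [0.1250, 0.1528, 0.1944, 0.1597, 0.2014, 0.1667]
t=2: π = [0.1400, 0.1638, 0.1829, 0.1551, 0.1950, 0.1632]
t=3: π = [0.1398, 0.1626, 0.1819, 0.1547, 0.1945, 0.1665]
t=4: π = [0.1399, 0.1627, 0.1818, 0.1546, 0.1948, 0.1662]

π = [0.1399, 0.1627, 0.1818, 0.1546, 0.1948, 0.1662]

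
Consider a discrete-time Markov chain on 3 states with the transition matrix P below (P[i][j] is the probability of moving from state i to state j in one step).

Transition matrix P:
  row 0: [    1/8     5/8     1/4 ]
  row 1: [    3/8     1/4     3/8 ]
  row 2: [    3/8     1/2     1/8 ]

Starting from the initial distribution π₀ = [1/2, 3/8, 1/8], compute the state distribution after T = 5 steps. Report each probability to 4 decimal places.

t=0: π = [0.5000, 0.3750, 0.1250]
t=1: π = [0.2500, 0.4688, 0.2813]
t=2: π = [0.3125, 0.4141, 0.2734]
t=3: π = [0.2969, 0.4355, 0.2676]
t=4: π = [0.3008, 0.4282, 0.2710]
t=5: π = [0.2998, 0.4305, 0.2697]

π = [0.2998, 0.4305, 0.2697]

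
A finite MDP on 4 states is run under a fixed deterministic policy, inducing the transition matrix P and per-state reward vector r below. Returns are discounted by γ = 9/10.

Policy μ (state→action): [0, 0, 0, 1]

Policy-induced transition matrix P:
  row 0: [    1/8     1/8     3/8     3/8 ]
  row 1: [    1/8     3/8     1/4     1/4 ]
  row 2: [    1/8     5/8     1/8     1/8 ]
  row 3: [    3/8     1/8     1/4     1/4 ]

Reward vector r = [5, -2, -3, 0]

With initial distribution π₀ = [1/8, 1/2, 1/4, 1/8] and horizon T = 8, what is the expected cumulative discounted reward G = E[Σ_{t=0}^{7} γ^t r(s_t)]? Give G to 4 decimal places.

G = -3.4822

t=0: π = [0.1250, 0.5000, 0.2500, 0.1250], E[r] = -1.1250, γ^t·E[r] = -1.125000, running G = -1.125000
t=1: π = [0.1563, 0.3750, 0.2344, 0.2344], E[r] = -0.6719, γ^t·E[r] = -0.604688, running G = -1.729688
t=2: π = [0.1836, 0.3359, 0.2402, 0.2402], E[r] = -0.4746, γ^t·E[r] = -0.384434, running G = -2.114121
t=3: π = [0.1851, 0.3291, 0.2429, 0.2429], E[r] = -0.4617, γ^t·E[r] = -0.336557, running G = -2.450678
t=4: π = [0.1857, 0.3287, 0.2428, 0.2428], E[r] = -0.4571, γ^t·E[r] = -0.299918, running G = -2.750597
t=5: π = [0.1857, 0.3286, 0.2429, 0.2429], E[r] = -0.4573, γ^t·E[r] = -0.270023, running G = -3.020620
t=6: π = [0.1857, 0.3286, 0.2429, 0.2429], E[r] = -0.4571, γ^t·E[r] = -0.242935, running G = -3.263555
t=7: π = [0.1857, 0.3286, 0.2429, 0.2429], E[r] = -0.4571, γ^t·E[r] = -0.218653, running G = -3.482208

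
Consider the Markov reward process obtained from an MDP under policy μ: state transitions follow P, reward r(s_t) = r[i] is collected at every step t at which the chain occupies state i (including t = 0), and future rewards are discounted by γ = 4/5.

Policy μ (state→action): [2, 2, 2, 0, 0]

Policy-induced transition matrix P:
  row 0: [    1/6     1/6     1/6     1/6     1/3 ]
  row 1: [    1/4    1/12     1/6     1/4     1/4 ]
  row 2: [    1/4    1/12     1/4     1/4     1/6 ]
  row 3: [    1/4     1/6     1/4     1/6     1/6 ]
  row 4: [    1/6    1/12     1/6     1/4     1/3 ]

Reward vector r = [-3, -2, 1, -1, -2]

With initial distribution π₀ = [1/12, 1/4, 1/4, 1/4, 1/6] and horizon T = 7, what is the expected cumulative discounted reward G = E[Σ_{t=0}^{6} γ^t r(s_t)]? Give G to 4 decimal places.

G = -5.1848

t=0: π = [0.0833, 0.2500, 0.2500, 0.2500, 0.1667], E[r] = -1.0833, γ^t·E[r] = -1.083333, running G = -1.083333
t=1: π = [0.2292, 0.1111, 0.2083, 0.2222, 0.2292], E[r] = -1.3819, γ^t·E[r] = -1.105556, running G = -2.188889
t=2: π = [0.2118, 0.1209, 0.2025, 0.2124, 0.2523], E[r] = -1.3918, γ^t·E[r] = -0.890741, running G = -3.079630
t=3: π = [0.2113, 0.1187, 0.2012, 0.2147, 0.2541], E[r] = -1.3929, γ^t·E[r] = -0.713185, running G = -3.792815
t=4: π = [0.2112, 0.1188, 0.2013, 0.2145, 0.2541], E[r] = -1.3927, γ^t·E[r] = -0.570466, running G = -4.363281
t=5: π = [0.2112, 0.1188, 0.2013, 0.2145, 0.2541], E[r] = -1.3927, γ^t·E[r] = -0.456373, running G = -4.819654
t=6: π = [0.2112, 0.1188, 0.2013, 0.2145, 0.2541], E[r] = -1.3927, γ^t·E[r] = -0.365098, running G = -5.184752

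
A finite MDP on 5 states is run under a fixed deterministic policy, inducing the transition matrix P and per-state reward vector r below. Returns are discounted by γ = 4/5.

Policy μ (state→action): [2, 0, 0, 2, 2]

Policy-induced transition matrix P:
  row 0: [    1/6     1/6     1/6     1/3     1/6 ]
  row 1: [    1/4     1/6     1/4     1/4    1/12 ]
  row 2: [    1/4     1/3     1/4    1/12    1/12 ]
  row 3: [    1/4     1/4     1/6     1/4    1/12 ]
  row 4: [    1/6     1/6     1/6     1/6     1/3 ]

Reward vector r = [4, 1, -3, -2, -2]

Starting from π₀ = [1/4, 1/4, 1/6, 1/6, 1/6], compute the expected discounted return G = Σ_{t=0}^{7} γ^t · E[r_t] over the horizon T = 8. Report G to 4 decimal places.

t=0: π = [0.2500, 0.2500, 0.1667, 0.1667, 0.1667], E[r] = 0.0833, γ^t·E[r] = 0.083333, running G = 0.083333
t=1: π = [0.2153, 0.2083, 0.2014, 0.2292, 0.1458], E[r] = -0.2847, γ^t·E[r] = -0.227778, running G = -0.144444
t=2: π = [0.2199, 0.2193, 0.2008, 0.2222, 0.1377], E[r] = -0.2234, γ^t·E[r] = -0.142963, running G = -0.287407
t=3: π = [0.2202, 0.2187, 0.2017, 0.2234, 0.1361], E[r] = -0.2245, γ^t·E[r] = -0.114963, running G = -0.402370
t=4: π = [0.2203, 0.2189, 0.2017, 0.2234, 0.1357], E[r] = -0.2232, γ^t·E[r] = -0.091404, running G = -0.493774
t=5: π = [0.2203, 0.2189, 0.2017, 0.2234, 0.1356], E[r] = -0.2230, γ^t·E[r] = -0.073082, running G = -0.566856
t=6: π = [0.2203, 0.2189, 0.2017, 0.2234, 0.1356], E[r] = -0.2230, γ^t·E[r] = -0.058452, running G = -0.625308
t=7: π = [0.2203, 0.2189, 0.2017, 0.2234, 0.1356], E[r] = -0.2230, γ^t·E[r] = -0.046760, running G = -0.672068

G = -0.6721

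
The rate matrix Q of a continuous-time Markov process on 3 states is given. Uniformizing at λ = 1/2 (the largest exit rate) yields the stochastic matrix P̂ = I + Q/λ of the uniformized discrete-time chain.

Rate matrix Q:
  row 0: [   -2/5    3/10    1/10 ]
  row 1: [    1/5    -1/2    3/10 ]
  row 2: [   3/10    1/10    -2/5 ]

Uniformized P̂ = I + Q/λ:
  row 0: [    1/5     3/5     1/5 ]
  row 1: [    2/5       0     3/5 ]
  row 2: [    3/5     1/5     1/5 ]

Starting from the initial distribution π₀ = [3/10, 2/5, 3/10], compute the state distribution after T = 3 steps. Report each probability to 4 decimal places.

t=0: π = [0.3000, 0.4000, 0.3000]
t=1: π = [0.4000, 0.2400, 0.3600]
t=2: π = [0.3920, 0.3120, 0.2960]
t=3: π = [0.3808, 0.2944, 0.3248]

π = [0.3808, 0.2944, 0.3248]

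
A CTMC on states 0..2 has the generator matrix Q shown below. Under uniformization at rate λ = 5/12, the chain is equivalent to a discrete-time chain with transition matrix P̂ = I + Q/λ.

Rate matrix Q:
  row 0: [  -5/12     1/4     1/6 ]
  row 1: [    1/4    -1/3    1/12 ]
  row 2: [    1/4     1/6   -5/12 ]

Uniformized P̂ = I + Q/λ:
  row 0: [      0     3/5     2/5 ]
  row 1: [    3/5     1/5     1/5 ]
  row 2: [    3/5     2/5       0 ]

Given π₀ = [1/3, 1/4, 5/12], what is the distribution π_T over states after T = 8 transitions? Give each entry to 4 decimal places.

π = [0.3743, 0.3962, 0.2295]

t=0: π = [0.3333, 0.2500, 0.4167]
t=1: π = [0.4000, 0.4167, 0.1833]
t=2: π = [0.3600, 0.3967, 0.2433]
t=3: π = [0.3840, 0.3927, 0.2233]
t=4: π = [0.3696, 0.3983, 0.2321]
t=5: π = [0.3782, 0.3943, 0.2275]
t=6: π = [0.3731, 0.3968, 0.2301]
t=7: π = [0.3762, 0.3953, 0.2286]
t=8: π = [0.3743, 0.3962, 0.2295]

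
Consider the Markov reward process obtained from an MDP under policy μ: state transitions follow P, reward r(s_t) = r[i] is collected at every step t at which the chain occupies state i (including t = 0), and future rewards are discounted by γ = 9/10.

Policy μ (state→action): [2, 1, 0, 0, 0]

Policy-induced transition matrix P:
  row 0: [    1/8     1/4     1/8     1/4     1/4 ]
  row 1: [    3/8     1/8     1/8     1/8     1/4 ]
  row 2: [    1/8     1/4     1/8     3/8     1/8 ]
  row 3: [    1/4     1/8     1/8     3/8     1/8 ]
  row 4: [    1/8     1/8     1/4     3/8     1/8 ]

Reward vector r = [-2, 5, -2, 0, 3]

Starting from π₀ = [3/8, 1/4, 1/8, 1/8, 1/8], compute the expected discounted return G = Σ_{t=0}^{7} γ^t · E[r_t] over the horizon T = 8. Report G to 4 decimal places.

G = 3.8861

t=0: π = [0.3750, 0.2500, 0.1250, 0.1250, 0.1250], E[r] = 0.6250, γ^t·E[r] = 0.625000, running G = 0.625000
t=1: π = [0.2031, 0.1875, 0.1406, 0.2656, 0.2031], E[r] = 0.8594, γ^t·E[r] = 0.773438, running G = 1.398438
t=2: π = [0.2051, 0.1680, 0.1504, 0.3027, 0.1738], E[r] = 0.6504, γ^t·E[r] = 0.526816, running G = 1.925254
t=3: π = [0.2048, 0.1694, 0.1467, 0.3074, 0.1716], E[r] = 0.6589, γ^t·E[r] = 0.480364, running G = 2.405618
t=4: π = [0.2058, 0.1689, 0.1465, 0.3070, 0.1718], E[r] = 0.6556, γ^t·E[r] = 0.430145, running G = 2.835763
t=5: π = [0.2056, 0.1690, 0.1465, 0.3070, 0.1718], E[r] = 0.6565, γ^t·E[r] = 0.387651, running G = 3.223414
t=6: π = [0.2056, 0.1690, 0.1465, 0.3070, 0.1718], E[r] = 0.6563, γ^t·E[r] = 0.348791, running G = 3.572205
t=7: π = [0.2056, 0.1690, 0.1465, 0.3070, 0.1718], E[r] = 0.6563, γ^t·E[r] = 0.313927, running G = 3.886132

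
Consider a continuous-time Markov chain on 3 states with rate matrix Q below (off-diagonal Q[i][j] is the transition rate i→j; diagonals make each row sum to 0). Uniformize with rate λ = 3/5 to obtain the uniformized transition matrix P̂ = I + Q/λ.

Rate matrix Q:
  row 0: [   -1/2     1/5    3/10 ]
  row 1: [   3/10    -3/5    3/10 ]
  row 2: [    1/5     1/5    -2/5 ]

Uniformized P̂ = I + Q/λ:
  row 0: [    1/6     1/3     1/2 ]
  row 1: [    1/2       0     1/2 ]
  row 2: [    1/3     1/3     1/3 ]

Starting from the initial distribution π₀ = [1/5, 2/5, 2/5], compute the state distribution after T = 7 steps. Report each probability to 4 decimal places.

π = [0.3215, 0.2499, 0.4286]

t=0: π = [0.2000, 0.4000, 0.4000]
t=1: π = [0.3667, 0.2000, 0.4333]
t=2: π = [0.3056, 0.2667, 0.4278]
t=3: π = [0.3269, 0.2444, 0.4287]
t=4: π = [0.3196, 0.2519, 0.4285]
t=5: π = [0.3220, 0.2494, 0.4286]
t=6: π = [0.3212, 0.2502, 0.4286]
t=7: π = [0.3215, 0.2499, 0.4286]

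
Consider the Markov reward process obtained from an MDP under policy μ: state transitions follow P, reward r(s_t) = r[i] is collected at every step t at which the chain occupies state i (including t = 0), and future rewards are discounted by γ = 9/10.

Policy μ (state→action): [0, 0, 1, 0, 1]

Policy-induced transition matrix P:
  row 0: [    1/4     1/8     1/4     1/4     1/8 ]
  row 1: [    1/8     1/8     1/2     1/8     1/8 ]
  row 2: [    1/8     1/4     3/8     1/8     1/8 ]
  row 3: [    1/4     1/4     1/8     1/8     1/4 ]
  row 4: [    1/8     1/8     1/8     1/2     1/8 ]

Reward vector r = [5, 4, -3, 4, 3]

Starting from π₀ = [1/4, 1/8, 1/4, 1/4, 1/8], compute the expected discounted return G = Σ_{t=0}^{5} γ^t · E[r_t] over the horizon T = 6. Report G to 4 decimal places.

t=0: π = [0.2500, 0.1250, 0.2500, 0.2500, 0.1250], E[r] = 2.3750, γ^t·E[r] = 2.375000, running G = 2.375000
t=1: π = [0.1875, 0.1875, 0.2656, 0.2031, 0.1563], E[r] = 2.1719, γ^t·E[r] = 1.954688, running G = 4.329688
t=2: π = [0.1738, 0.1836, 0.2852, 0.2070, 0.1504], E[r] = 2.0273, γ^t·E[r] = 1.642148, running G = 5.971836
t=3: π = [0.1726, 0.1865, 0.2869, 0.2031, 0.1509], E[r] = 2.0137, γ^t·E[r] = 1.467967, running G = 7.439803
t=4: π = [0.1720, 0.1862, 0.2882, 0.2032, 0.1504], E[r] = 2.0039, γ^t·E[r] = 1.314763, running G = 8.754566
t=5: π = [0.1719, 0.1864, 0.2884, 0.2029, 0.1504], E[r] = 2.0027, γ^t·E[r] = 1.182577, running G = 9.937143

G = 9.9371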